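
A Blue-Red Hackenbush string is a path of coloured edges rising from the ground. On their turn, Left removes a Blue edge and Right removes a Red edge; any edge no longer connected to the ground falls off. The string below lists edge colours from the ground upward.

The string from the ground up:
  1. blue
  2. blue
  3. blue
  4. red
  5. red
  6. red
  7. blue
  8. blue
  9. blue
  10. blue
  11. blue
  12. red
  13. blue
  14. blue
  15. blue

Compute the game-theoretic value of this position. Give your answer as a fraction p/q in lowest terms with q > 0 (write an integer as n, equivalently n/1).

9199/4096

Recurse on prefixes of the 15-edge string blue blue blue red red red blue blue blue blue blue red blue blue blue:
step 1: add blue to get b; options L={ 0 } R={ · } => 1
step 2: add blue to get bb; options L={ 0 1 } R={ · } => 2
step 3: add blue to get bbb; options L={ 0 1 2 } R={ · } => 3
step 4: add red to get bbbr; options L={ 0 1 2 } R={ 3 } => 5/2
step 5: add red to get bbbrr; options L={ 0 1 2 } R={ 5/2 3 } => 9/4
step 6: add red to get bbbrrr; options L={ 0 1 2 } R={ 9/4 5/2 3 } => 17/8
step 7: add blue to get bbbrrrb; options L={ 0 1 2 17/8 } R={ 9/4 5/2 3 } => 35/16
step 8: add blue to get bbbrrrbb; options L={ 0 1 2 17/8 35/16 } R={ 9/4 5/2 3 } => 71/32
step 9: add blue to get bbbrrrbbb; options L={ 0 1 2 17/8 35/16 71/32 } R={ 9/4 5/2 3 } => 143/64
step 10: add blue to get bbbrrrbbbb; options L={ 0 1 2 17/8 35/16 71/32 143/64 } R={ 9/4 5/2 3 } => 287/128
step 11: add blue to get bbbrrrbbbbb; options L={ 0 1 2 17/8 35/16 71/32 143/64 287/128 } R={ 9/4 5/2 3 } => 575/256
step 12: add red to get bbbrrrbbbbbr; options L={ 0 1 2 17/8 35/16 71/32 143/64 287/128 } R={ 575/256 9/4 5/2 3 } => 1149/512
step 13: add blue to get bbbrrrbbbbbrb; options L={ 0 1 2 17/8 35/16 71/32 143/64 287/128 1149/512 } R={ 575/256 9/4 5/2 3 } => 2299/1024
step 14: add blue to get bbbrrrbbbbbrbb; options L={ 0 1 2 17/8 35/16 71/32 143/64 287/128 1149/512 2299/1024 } R={ 575/256 9/4 5/2 3 } => 4599/2048
step 15: add blue to get bbbrrrbbbbbrbbb; options L={ 0 1 2 17/8 35/16 71/32 143/64 287/128 1149/512 2299/1024 4599/2048 } R={ 575/256 9/4 5/2 3 } => 9199/4096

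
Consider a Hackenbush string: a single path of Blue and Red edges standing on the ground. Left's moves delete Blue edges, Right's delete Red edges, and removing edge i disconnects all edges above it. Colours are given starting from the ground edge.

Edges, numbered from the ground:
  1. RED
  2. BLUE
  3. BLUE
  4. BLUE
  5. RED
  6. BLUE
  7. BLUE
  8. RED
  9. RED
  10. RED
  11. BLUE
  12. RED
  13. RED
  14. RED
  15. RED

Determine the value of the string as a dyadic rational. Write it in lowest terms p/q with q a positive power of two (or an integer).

edge 1 of 15 (RED): { (no moves) | 0 } → -1
edge 2 of 15 (BLUE): { -1 | 0 } → -1/2
edge 3 of 15 (BLUE): { -1; -1/2 | 0 } → -1/4
edge 4 of 15 (BLUE): { -1; -1/2; -1/4 | 0 } → -1/8
edge 5 of 15 (RED): { -1; -1/2; -1/4 | -1/8; 0 } → -3/16
edge 6 of 15 (BLUE): { -1; -1/2; -1/4; -3/16 | -1/8; 0 } → -5/32
edge 7 of 15 (BLUE): { -1; -1/2; -1/4; -3/16; -5/32 | -1/8; 0 } → -9/64
edge 8 of 15 (RED): { -1; -1/2; -1/4; -3/16; -5/32 | -9/64; -1/8; 0 } → -19/128
edge 9 of 15 (RED): { -1; -1/2; -1/4; -3/16; -5/32 | -19/128; -9/64; -1/8; 0 } → -39/256
edge 10 of 15 (RED): { -1; -1/2; -1/4; -3/16; -5/32 | -39/256; -19/128; -9/64; -1/8; 0 } → -79/512
edge 11 of 15 (BLUE): { -1; -1/2; -1/4; -3/16; -5/32; -79/512 | -39/256; -19/128; -9/64; -1/8; 0 } → -157/1024
edge 12 of 15 (RED): { -1; -1/2; -1/4; -3/16; -5/32; -79/512 | -157/1024; -39/256; -19/128; -9/64; -1/8; 0 } → -315/2048
edge 13 of 15 (RED): { -1; -1/2; -1/4; -3/16; -5/32; -79/512 | -315/2048; -157/1024; -39/256; -19/128; -9/64; -1/8; 0 } → -631/4096
edge 14 of 15 (RED): { -1; -1/2; -1/4; -3/16; -5/32; -79/512 | -631/4096; -315/2048; -157/1024; -39/256; -19/128; -9/64; -1/8; 0 } → -1263/8192
edge 15 of 15 (RED): { -1; -1/2; -1/4; -3/16; -5/32; -79/512 | -1263/8192; -631/4096; -315/2048; -157/1024; -39/256; -19/128; -9/64; -1/8; 0 } → -2527/16384

-2527/16384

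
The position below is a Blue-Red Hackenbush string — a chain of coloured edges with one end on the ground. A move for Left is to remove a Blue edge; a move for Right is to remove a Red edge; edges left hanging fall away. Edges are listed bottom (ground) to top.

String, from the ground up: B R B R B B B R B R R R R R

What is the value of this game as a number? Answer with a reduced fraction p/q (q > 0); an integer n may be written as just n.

Prefix values for B R B R B B B R B R R R R R via {L|R} + simplicity:
1 of 14 · B · max L 0 · min R +∞ → 1
2 of 14 · BR · max L 0 · min R 1 → 1/2
3 of 14 · BRB · max L 1/2 · min R 1 → 3/4
4 of 14 · BRBR · max L 1/2 · min R 3/4 → 5/8
5 of 14 · BRBRB · max L 5/8 · min R 3/4 → 11/16
6 of 14 · BRBRBB · max L 11/16 · min R 3/4 → 23/32
7 of 14 · BRBRBBB · max L 23/32 · min R 3/4 → 47/64
8 of 14 · BRBRBBBR · max L 23/32 · min R 47/64 → 93/128
9 of 14 · BRBRBBBRB · max L 93/128 · min R 47/64 → 187/256
10 of 14 · BRBRBBBRBR · max L 93/128 · min R 187/256 → 373/512
11 of 14 · BRBRBBBRBRR · max L 93/128 · min R 373/512 → 745/1024
12 of 14 · BRBRBBBRBRRR · max L 93/128 · min R 745/1024 → 1489/2048
13 of 14 · BRBRBBBRBRRRR · max L 93/128 · min R 1489/2048 → 2977/4096
14 of 14 · BRBRBBBRBRRRRR · max L 93/128 · min R 2977/4096 → 5953/8192

5953/8192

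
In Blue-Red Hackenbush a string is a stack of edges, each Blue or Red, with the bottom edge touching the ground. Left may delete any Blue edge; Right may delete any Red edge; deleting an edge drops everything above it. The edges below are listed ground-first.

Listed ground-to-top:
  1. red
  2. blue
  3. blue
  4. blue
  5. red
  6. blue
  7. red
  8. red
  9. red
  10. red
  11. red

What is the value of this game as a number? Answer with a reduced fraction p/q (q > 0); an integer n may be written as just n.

Recurse on prefixes of the 11-edge string red blue blue blue red blue red red red red red:
value_1 [r]  L=[(no moves)]  R=[0]  => -1
value_2 [rb]  L=[-1]  R=[0]  => -1/2
value_3 [rbb]  L=[-1,-1/2]  R=[0]  => -1/4
value_4 [rbbb]  L=[-1,-1/2,-1/4]  R=[0]  => -1/8
value_5 [rbbbr]  L=[-1,-1/2,-1/4]  R=[-1/8,0]  => -3/16
value_6 [rbbbrb]  L=[-1,-1/2,-1/4,-3/16]  R=[-1/8,0]  => -5/32
value_7 [rbbbrbr]  L=[-1,-1/2,-1/4,-3/16]  R=[-5/32,-1/8,0]  => -11/64
value_8 [rbbbrbrr]  L=[-1,-1/2,-1/4,-3/16]  R=[-11/64,-5/32,-1/8,0]  => -23/128
value_9 [rbbbrbrrr]  L=[-1,-1/2,-1/4,-3/16]  R=[-23/128,-11/64,-5/32,-1/8,0]  => -47/256
value_10 [rbbbrbrrrr]  L=[-1,-1/2,-1/4,-3/16]  R=[-47/256,-23/128,-11/64,-5/32,-1/8,0]  => -95/512
value_11 [rbbbrbrrrrr]  L=[-1,-1/2,-1/4,-3/16]  R=[-95/512,-47/256,-23/128,-11/64,-5/32,-1/8,0]  => -191/1024

-191/1024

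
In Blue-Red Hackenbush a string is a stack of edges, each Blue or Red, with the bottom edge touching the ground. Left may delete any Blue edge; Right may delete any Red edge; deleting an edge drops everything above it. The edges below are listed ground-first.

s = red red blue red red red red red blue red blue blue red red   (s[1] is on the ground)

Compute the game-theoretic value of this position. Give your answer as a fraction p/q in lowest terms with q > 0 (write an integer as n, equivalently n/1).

Recurse on prefixes of the 14-edge string red red blue red red red red red blue red blue blue red red:
g(r) = {  | 0 } → -1
g(rr) = {  | -1 0 } → -2
g(rrb) = { -2 | -1 0 } → -3/2
g(rrbr) = { -2 | -3/2 -1 0 } → -7/4
g(rrbrr) = { -2 | -7/4 -3/2 -1 0 } → -15/8
g(rrbrrr) = { -2 | -15/8 -7/4 -3/2 -1 0 } → -31/16
g(rrbrrrr) = { -2 | -31/16 -15/8 -7/4 -3/2 -1 0 } → -63/32
g(rrbrrrrr) = { -2 | -63/32 -31/16 -15/8 -7/4 -3/2 -1 0 } → -127/64
g(rrbrrrrrb) = { -2 -127/64 | -63/32 -31/16 -15/8 -7/4 -3/2 -1 0 } → -253/128
g(rrbrrrrrbr) = { -2 -127/64 | -253/128 -63/32 -31/16 -15/8 -7/4 -3/2 -1 0 } → -507/256
g(rrbrrrrrbrb) = { -2 -127/64 -507/256 | -253/128 -63/32 -31/16 -15/8 -7/4 -3/2 -1 0 } → -1013/512
g(rrbrrrrrbrbb) = { -2 -127/64 -507/256 -1013/512 | -253/128 -63/32 -31/16 -15/8 -7/4 -3/2 -1 0 } → -2025/1024
g(rrbrrrrrbrbbr) = { -2 -127/64 -507/256 -1013/512 | -2025/1024 -253/128 -63/32 -31/16 -15/8 -7/4 -3/2 -1 0 } → -4051/2048
g(rrbrrrrrbrbbrr) = { -2 -127/64 -507/256 -1013/512 | -4051/2048 -2025/1024 -253/128 -63/32 -31/16 -15/8 -7/4 -3/2 -1 0 } → -8103/4096

-8103/4096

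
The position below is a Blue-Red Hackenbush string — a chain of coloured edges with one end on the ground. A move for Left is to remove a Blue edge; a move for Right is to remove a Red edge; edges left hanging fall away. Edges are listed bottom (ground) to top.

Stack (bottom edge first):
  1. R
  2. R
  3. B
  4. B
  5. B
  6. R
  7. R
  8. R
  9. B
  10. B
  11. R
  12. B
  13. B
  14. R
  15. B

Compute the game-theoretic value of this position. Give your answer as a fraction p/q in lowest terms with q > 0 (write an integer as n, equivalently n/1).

Prefix values for R R B B B R R R B B R B B R B via {L|R} + simplicity:
edge 1 of 15 (R): { — | 0 } gives -1
edge 2 of 15 (R): { — | -1,0 } gives -2
edge 3 of 15 (B): { -2 | -1,0 } gives -3/2
edge 4 of 15 (B): { -2,-3/2 | -1,0 } gives -5/4
edge 5 of 15 (B): { -2,-3/2,-5/4 | -1,0 } gives -9/8
edge 6 of 15 (R): { -2,-3/2,-5/4 | -9/8,-1,0 } gives -19/16
edge 7 of 15 (R): { -2,-3/2,-5/4 | -19/16,-9/8,-1,0 } gives -39/32
edge 8 of 15 (R): { -2,-3/2,-5/4 | -39/32,-19/16,-9/8,-1,0 } gives -79/64
edge 9 of 15 (B): { -2,-3/2,-5/4,-79/64 | -39/32,-19/16,-9/8,-1,0 } gives -157/128
edge 10 of 15 (B): { -2,-3/2,-5/4,-79/64,-157/128 | -39/32,-19/16,-9/8,-1,0 } gives -313/256
edge 11 of 15 (R): { -2,-3/2,-5/4,-79/64,-157/128 | -313/256,-39/32,-19/16,-9/8,-1,0 } gives -627/512
edge 12 of 15 (B): { -2,-3/2,-5/4,-79/64,-157/128,-627/512 | -313/256,-39/32,-19/16,-9/8,-1,0 } gives -1253/1024
edge 13 of 15 (B): { -2,-3/2,-5/4,-79/64,-157/128,-627/512,-1253/1024 | -313/256,-39/32,-19/16,-9/8,-1,0 } gives -2505/2048
edge 14 of 15 (R): { -2,-3/2,-5/4,-79/64,-157/128,-627/512,-1253/1024 | -2505/2048,-313/256,-39/32,-19/16,-9/8,-1,0 } gives -5011/4096
edge 15 of 15 (B): { -2,-3/2,-5/4,-79/64,-157/128,-627/512,-1253/1024,-5011/4096 | -2505/2048,-313/256,-39/32,-19/16,-9/8,-1,0 } gives -10021/8192

-10021/8192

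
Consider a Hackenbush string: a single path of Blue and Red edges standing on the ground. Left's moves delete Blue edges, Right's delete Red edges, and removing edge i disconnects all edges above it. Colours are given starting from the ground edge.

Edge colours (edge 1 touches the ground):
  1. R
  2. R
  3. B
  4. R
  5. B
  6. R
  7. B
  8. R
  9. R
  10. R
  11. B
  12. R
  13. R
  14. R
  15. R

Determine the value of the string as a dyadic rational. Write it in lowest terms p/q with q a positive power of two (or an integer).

-13791/8192

1 of 15 · R · max L −∞ · min R 0 → -1
2 of 15 · RR · max L −∞ · min R -1 → -2
3 of 15 · RRB · max L -2 · min R -1 → -3/2
4 of 15 · RRBR · max L -2 · min R -3/2 → -7/4
5 of 15 · RRBRB · max L -7/4 · min R -3/2 → -13/8
6 of 15 · RRBRBR · max L -7/4 · min R -13/8 → -27/16
7 of 15 · RRBRBRB · max L -27/16 · min R -13/8 → -53/32
8 of 15 · RRBRBRBR · max L -27/16 · min R -53/32 → -107/64
9 of 15 · RRBRBRBRR · max L -27/16 · min R -107/64 → -215/128
10 of 15 · RRBRBRBRRR · max L -27/16 · min R -215/128 → -431/256
11 of 15 · RRBRBRBRRRB · max L -431/256 · min R -215/128 → -861/512
12 of 15 · RRBRBRBRRRBR · max L -431/256 · min R -861/512 → -1723/1024
13 of 15 · RRBRBRBRRRBRR · max L -431/256 · min R -1723/1024 → -3447/2048
14 of 15 · RRBRBRBRRRBRRR · max L -431/256 · min R -3447/2048 → -6895/4096
15 of 15 · RRBRBRBRRRBRRRR · max L -431/256 · min R -6895/4096 → -13791/8192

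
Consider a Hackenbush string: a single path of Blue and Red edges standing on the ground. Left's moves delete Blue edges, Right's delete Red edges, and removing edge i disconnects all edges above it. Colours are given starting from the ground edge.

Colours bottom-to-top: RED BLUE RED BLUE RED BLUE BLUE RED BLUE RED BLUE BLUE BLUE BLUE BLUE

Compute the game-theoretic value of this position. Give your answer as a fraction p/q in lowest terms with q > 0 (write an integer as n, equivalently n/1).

Prefix values for RED BLUE RED BLUE RED BLUE BLUE RED BLUE RED BLUE BLUE BLUE BLUE BLUE via {L|R} + simplicity:
step 1: add RED to get R; options L={ (no moves) } R={ 0 } => -1
step 2: add BLUE to get RB; options L={ -1 } R={ 0 } => -1/2
step 3: add RED to get RBR; options L={ -1 } R={ -1/2,0 } => -3/4
step 4: add BLUE to get RBRB; options L={ -1,-3/4 } R={ -1/2,0 } => -5/8
step 5: add RED to get RBRBR; options L={ -1,-3/4 } R={ -5/8,-1/2,0 } => -11/16
step 6: add BLUE to get RBRBRB; options L={ -1,-3/4,-11/16 } R={ -5/8,-1/2,0 } => -21/32
step 7: add BLUE to get RBRBRBB; options L={ -1,-3/4,-11/16,-21/32 } R={ -5/8,-1/2,0 } => -41/64
step 8: add RED to get RBRBRBBR; options L={ -1,-3/4,-11/16,-21/32 } R={ -41/64,-5/8,-1/2,0 } => -83/128
step 9: add BLUE to get RBRBRBBRB; options L={ -1,-3/4,-11/16,-21/32,-83/128 } R={ -41/64,-5/8,-1/2,0 } => -165/256
step 10: add RED to get RBRBRBBRBR; options L={ -1,-3/4,-11/16,-21/32,-83/128 } R={ -165/256,-41/64,-5/8,-1/2,0 } => -331/512
step 11: add BLUE to get RBRBRBBRBRB; options L={ -1,-3/4,-11/16,-21/32,-83/128,-331/512 } R={ -165/256,-41/64,-5/8,-1/2,0 } => -661/1024
step 12: add BLUE to get RBRBRBBRBRBB; options L={ -1,-3/4,-11/16,-21/32,-83/128,-331/512,-661/1024 } R={ -165/256,-41/64,-5/8,-1/2,0 } => -1321/2048
step 13: add BLUE to get RBRBRBBRBRBBB; options L={ -1,-3/4,-11/16,-21/32,-83/128,-331/512,-661/1024,-1321/2048 } R={ -165/256,-41/64,-5/8,-1/2,0 } => -2641/4096
step 14: add BLUE to get RBRBRBBRBRBBBB; options L={ -1,-3/4,-11/16,-21/32,-83/128,-331/512,-661/1024,-1321/2048,-2641/4096 } R={ -165/256,-41/64,-5/8,-1/2,0 } => -5281/8192
step 15: add BLUE to get RBRBRBBRBRBBBBB; options L={ -1,-3/4,-11/16,-21/32,-83/128,-331/512,-661/1024,-1321/2048,-2641/4096,-5281/8192 } R={ -165/256,-41/64,-5/8,-1/2,0 } => -10561/16384

-10561/16384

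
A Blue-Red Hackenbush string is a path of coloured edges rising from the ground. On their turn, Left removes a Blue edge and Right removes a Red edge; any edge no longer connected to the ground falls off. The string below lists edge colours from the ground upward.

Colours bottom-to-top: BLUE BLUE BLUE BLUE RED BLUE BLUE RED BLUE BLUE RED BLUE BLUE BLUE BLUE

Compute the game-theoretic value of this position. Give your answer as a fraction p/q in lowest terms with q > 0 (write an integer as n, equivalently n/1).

7903/2048

edge 1 of 15 (BLUE): { 0 | — } -> 1
edge 2 of 15 (BLUE): { 0, 1 | — } -> 2
edge 3 of 15 (BLUE): { 0, 1, 2 | — } -> 3
edge 4 of 15 (BLUE): { 0, 1, 2, 3 | — } -> 4
edge 5 of 15 (RED): { 0, 1, 2, 3 | 4 } -> 7/2
edge 6 of 15 (BLUE): { 0, 1, 2, 3, 7/2 | 4 } -> 15/4
edge 7 of 15 (BLUE): { 0, 1, 2, 3, 7/2, 15/4 | 4 } -> 31/8
edge 8 of 15 (RED): { 0, 1, 2, 3, 7/2, 15/4 | 31/8, 4 } -> 61/16
edge 9 of 15 (BLUE): { 0, 1, 2, 3, 7/2, 15/4, 61/16 | 31/8, 4 } -> 123/32
edge 10 of 15 (BLUE): { 0, 1, 2, 3, 7/2, 15/4, 61/16, 123/32 | 31/8, 4 } -> 247/64
edge 11 of 15 (RED): { 0, 1, 2, 3, 7/2, 15/4, 61/16, 123/32 | 247/64, 31/8, 4 } -> 493/128
edge 12 of 15 (BLUE): { 0, 1, 2, 3, 7/2, 15/4, 61/16, 123/32, 493/128 | 247/64, 31/8, 4 } -> 987/256
edge 13 of 15 (BLUE): { 0, 1, 2, 3, 7/2, 15/4, 61/16, 123/32, 493/128, 987/256 | 247/64, 31/8, 4 } -> 1975/512
edge 14 of 15 (BLUE): { 0, 1, 2, 3, 7/2, 15/4, 61/16, 123/32, 493/128, 987/256, 1975/512 | 247/64, 31/8, 4 } -> 3951/1024
edge 15 of 15 (BLUE): { 0, 1, 2, 3, 7/2, 15/4, 61/16, 123/32, 493/128, 987/256, 1975/512, 3951/1024 | 247/64, 31/8, 4 } -> 7903/2048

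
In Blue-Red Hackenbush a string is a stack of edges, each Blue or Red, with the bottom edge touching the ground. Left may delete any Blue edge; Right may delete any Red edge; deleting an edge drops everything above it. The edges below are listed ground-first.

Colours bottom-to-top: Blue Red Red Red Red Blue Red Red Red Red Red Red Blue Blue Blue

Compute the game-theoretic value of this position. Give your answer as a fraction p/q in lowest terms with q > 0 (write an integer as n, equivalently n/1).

Prefix values for Blue Red Red Red Red Blue Red Red Red Red Red Red Blue Blue Blue via {L|R} + simplicity:
step 1: add Blue to get B; options L={ 0 } R={ ∅ } -> 1
step 2: add Red to get BR; options L={ 0 } R={ 1 } -> 1/2
step 3: add Red to get BRR; options L={ 0 } R={ 1/2 1 } -> 1/4
step 4: add Red to get BRRR; options L={ 0 } R={ 1/4 1/2 1 } -> 1/8
step 5: add Red to get BRRRR; options L={ 0 } R={ 1/8 1/4 1/2 1 } -> 1/16
step 6: add Blue to get BRRRRB; options L={ 0 1/16 } R={ 1/8 1/4 1/2 1 } -> 3/32
step 7: add Red to get BRRRRBR; options L={ 0 1/16 } R={ 3/32 1/8 1/4 1/2 1 } -> 5/64
step 8: add Red to get BRRRRBRR; options L={ 0 1/16 } R={ 5/64 3/32 1/8 1/4 1/2 1 } -> 9/128
step 9: add Red to get BRRRRBRRR; options L={ 0 1/16 } R={ 9/128 5/64 3/32 1/8 1/4 1/2 1 } -> 17/256
step 10: add Red to get BRRRRBRRRR; options L={ 0 1/16 } R={ 17/256 9/128 5/64 3/32 1/8 1/4 1/2 1 } -> 33/512
step 11: add Red to get BRRRRBRRRRR; options L={ 0 1/16 } R={ 33/512 17/256 9/128 5/64 3/32 1/8 1/4 1/2 1 } -> 65/1024
step 12: add Red to get BRRRRBRRRRRR; options L={ 0 1/16 } R={ 65/1024 33/512 17/256 9/128 5/64 3/32 1/8 1/4 1/2 1 } -> 129/2048
step 13: add Blue to get BRRRRBRRRRRRB; options L={ 0 1/16 129/2048 } R={ 65/1024 33/512 17/256 9/128 5/64 3/32 1/8 1/4 1/2 1 } -> 259/4096
step 14: add Blue to get BRRRRBRRRRRRBB; options L={ 0 1/16 129/2048 259/4096 } R={ 65/1024 33/512 17/256 9/128 5/64 3/32 1/8 1/4 1/2 1 } -> 519/8192
step 15: add Blue to get BRRRRBRRRRRRBBB; options L={ 0 1/16 129/2048 259/4096 519/8192 } R={ 65/1024 33/512 17/256 9/128 5/64 3/32 1/8 1/4 1/2 1 } -> 1039/16384

1039/16384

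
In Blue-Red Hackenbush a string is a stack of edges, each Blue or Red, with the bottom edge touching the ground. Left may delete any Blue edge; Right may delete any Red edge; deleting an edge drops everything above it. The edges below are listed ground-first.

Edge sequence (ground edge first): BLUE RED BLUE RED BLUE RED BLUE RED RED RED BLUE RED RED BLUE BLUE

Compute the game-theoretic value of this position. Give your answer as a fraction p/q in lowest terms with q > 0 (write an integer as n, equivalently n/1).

Prefix values for BLUE RED BLUE RED BLUE RED BLUE RED RED RED BLUE RED RED BLUE BLUE via {L|R} + simplicity:
value(B) = { 0 | none } gives 1
value(BR) = { 0 | 1 } gives 1/2
value(BRB) = { 0; 1/2 | 1 } gives 3/4
value(BRBR) = { 0; 1/2 | 3/4; 1 } gives 5/8
value(BRBRB) = { 0; 1/2; 5/8 | 3/4; 1 } gives 11/16
value(BRBRBR) = { 0; 1/2; 5/8 | 11/16; 3/4; 1 } gives 21/32
value(BRBRBRB) = { 0; 1/2; 5/8; 21/32 | 11/16; 3/4; 1 } gives 43/64
value(BRBRBRBR) = { 0; 1/2; 5/8; 21/32 | 43/64; 11/16; 3/4; 1 } gives 85/128
value(BRBRBRBRR) = { 0; 1/2; 5/8; 21/32 | 85/128; 43/64; 11/16; 3/4; 1 } gives 169/256
value(BRBRBRBRRR) = { 0; 1/2; 5/8; 21/32 | 169/256; 85/128; 43/64; 11/16; 3/4; 1 } gives 337/512
value(BRBRBRBRRRB) = { 0; 1/2; 5/8; 21/32; 337/512 | 169/256; 85/128; 43/64; 11/16; 3/4; 1 } gives 675/1024
value(BRBRBRBRRRBR) = { 0; 1/2; 5/8; 21/32; 337/512 | 675/1024; 169/256; 85/128; 43/64; 11/16; 3/4; 1 } gives 1349/2048
value(BRBRBRBRRRBRR) = { 0; 1/2; 5/8; 21/32; 337/512 | 1349/2048; 675/1024; 169/256; 85/128; 43/64; 11/16; 3/4; 1 } gives 2697/4096
value(BRBRBRBRRRBRRB) = { 0; 1/2; 5/8; 21/32; 337/512; 2697/4096 | 1349/2048; 675/1024; 169/256; 85/128; 43/64; 11/16; 3/4; 1 } gives 5395/8192
value(BRBRBRBRRRBRRBB) = { 0; 1/2; 5/8; 21/32; 337/512; 2697/4096; 5395/8192 | 1349/2048; 675/1024; 169/256; 85/128; 43/64; 11/16; 3/4; 1 } gives 10791/16384

10791/16384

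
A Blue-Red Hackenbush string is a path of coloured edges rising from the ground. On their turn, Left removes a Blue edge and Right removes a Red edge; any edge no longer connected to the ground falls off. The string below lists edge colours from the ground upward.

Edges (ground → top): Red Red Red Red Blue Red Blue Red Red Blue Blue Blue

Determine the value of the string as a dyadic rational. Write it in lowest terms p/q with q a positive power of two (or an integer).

G_1 [R]  L=[·]  R=[0]  — -1
G_2 [RR]  L=[·]  R=[-1; 0]  — -2
G_3 [RRR]  L=[·]  R=[-2; -1; 0]  — -3
G_4 [RRRR]  L=[·]  R=[-3; -2; -1; 0]  — -4
G_5 [RRRRB]  L=[-4]  R=[-3; -2; -1; 0]  — -7/2
G_6 [RRRRBR]  L=[-4]  R=[-7/2; -3; -2; -1; 0]  — -15/4
G_7 [RRRRBRB]  L=[-4; -15/4]  R=[-7/2; -3; -2; -1; 0]  — -29/8
G_8 [RRRRBRBR]  L=[-4; -15/4]  R=[-29/8; -7/2; -3; -2; -1; 0]  — -59/16
G_9 [RRRRBRBRR]  L=[-4; -15/4]  R=[-59/16; -29/8; -7/2; -3; -2; -1; 0]  — -119/32
G_10 [RRRRBRBRRB]  L=[-4; -15/4; -119/32]  R=[-59/16; -29/8; -7/2; -3; -2; -1; 0]  — -237/64
G_11 [RRRRBRBRRBB]  L=[-4; -15/4; -119/32; -237/64]  R=[-59/16; -29/8; -7/2; -3; -2; -1; 0]  — -473/128
G_12 [RRRRBRBRRBBB]  L=[-4; -15/4; -119/32; -237/64; -473/128]  R=[-59/16; -29/8; -7/2; -3; -2; -1; 0]  — -945/256

-945/256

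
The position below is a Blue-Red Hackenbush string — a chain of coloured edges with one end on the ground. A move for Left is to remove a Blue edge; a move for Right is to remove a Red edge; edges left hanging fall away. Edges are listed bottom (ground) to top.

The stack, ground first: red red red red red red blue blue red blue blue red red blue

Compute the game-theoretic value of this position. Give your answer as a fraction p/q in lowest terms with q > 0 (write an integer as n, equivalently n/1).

Recurse on prefixes of the 14-edge string red red red red red red blue blue red blue blue red red blue:
g_1 [r]  L=[·]  R=[0]  -> -1
g_2 [rr]  L=[·]  R=[-1 0]  -> -2
g_3 [rrr]  L=[·]  R=[-2 -1 0]  -> -3
g_4 [rrrr]  L=[·]  R=[-3 -2 -1 0]  -> -4
g_5 [rrrrr]  L=[·]  R=[-4 -3 -2 -1 0]  -> -5
g_6 [rrrrrr]  L=[·]  R=[-5 -4 -3 -2 -1 0]  -> -6
g_7 [rrrrrrb]  L=[-6]  R=[-5 -4 -3 -2 -1 0]  -> -11/2
g_8 [rrrrrrbb]  L=[-6 -11/2]  R=[-5 -4 -3 -2 -1 0]  -> -21/4
g_9 [rrrrrrbbr]  L=[-6 -11/2]  R=[-21/4 -5 -4 -3 -2 -1 0]  -> -43/8
g_10 [rrrrrrbbrb]  L=[-6 -11/2 -43/8]  R=[-21/4 -5 -4 -3 -2 -1 0]  -> -85/16
g_11 [rrrrrrbbrbb]  L=[-6 -11/2 -43/8 -85/16]  R=[-21/4 -5 -4 -3 -2 -1 0]  -> -169/32
g_12 [rrrrrrbbrbbr]  L=[-6 -11/2 -43/8 -85/16]  R=[-169/32 -21/4 -5 -4 -3 -2 -1 0]  -> -339/64
g_13 [rrrrrrbbrbbrr]  L=[-6 -11/2 -43/8 -85/16]  R=[-339/64 -169/32 -21/4 -5 -4 -3 -2 -1 0]  -> -679/128
g_14 [rrrrrrbbrbbrrb]  L=[-6 -11/2 -43/8 -85/16 -679/128]  R=[-339/64 -169/32 -21/4 -5 -4 -3 -2 -1 0]  -> -1357/256

-1357/256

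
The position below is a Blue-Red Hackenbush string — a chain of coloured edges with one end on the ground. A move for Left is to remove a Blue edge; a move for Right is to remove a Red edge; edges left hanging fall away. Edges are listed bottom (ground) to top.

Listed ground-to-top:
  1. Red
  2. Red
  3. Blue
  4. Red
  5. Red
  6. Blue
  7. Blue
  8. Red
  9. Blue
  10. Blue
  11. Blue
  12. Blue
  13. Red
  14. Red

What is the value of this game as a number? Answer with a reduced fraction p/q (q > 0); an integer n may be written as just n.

Recurse on prefixes of the 14-edge string Red Red Blue Red Red Blue Blue Red Blue Blue Blue Blue Red Red:
edge 1 of 14 (Red): { none | 0 } so -1
edge 2 of 14 (Red): { none | -1, 0 } so -2
edge 3 of 14 (Blue): { -2 | -1, 0 } so -3/2
edge 4 of 14 (Red): { -2 | -3/2, -1, 0 } so -7/4
edge 5 of 14 (Red): { -2 | -7/4, -3/2, -1, 0 } so -15/8
edge 6 of 14 (Blue): { -2, -15/8 | -7/4, -3/2, -1, 0 } so -29/16
edge 7 of 14 (Blue): { -2, -15/8, -29/16 | -7/4, -3/2, -1, 0 } so -57/32
edge 8 of 14 (Red): { -2, -15/8, -29/16 | -57/32, -7/4, -3/2, -1, 0 } so -115/64
edge 9 of 14 (Blue): { -2, -15/8, -29/16, -115/64 | -57/32, -7/4, -3/2, -1, 0 } so -229/128
edge 10 of 14 (Blue): { -2, -15/8, -29/16, -115/64, -229/128 | -57/32, -7/4, -3/2, -1, 0 } so -457/256
edge 11 of 14 (Blue): { -2, -15/8, -29/16, -115/64, -229/128, -457/256 | -57/32, -7/4, -3/2, -1, 0 } so -913/512
edge 12 of 14 (Blue): { -2, -15/8, -29/16, -115/64, -229/128, -457/256, -913/512 | -57/32, -7/4, -3/2, -1, 0 } so -1825/1024
edge 13 of 14 (Red): { -2, -15/8, -29/16, -115/64, -229/128, -457/256, -913/512 | -1825/1024, -57/32, -7/4, -3/2, -1, 0 } so -3651/2048
edge 14 of 14 (Red): { -2, -15/8, -29/16, -115/64, -229/128, -457/256, -913/512 | -3651/2048, -1825/1024, -57/32, -7/4, -3/2, -1, 0 } so -7303/4096

-7303/4096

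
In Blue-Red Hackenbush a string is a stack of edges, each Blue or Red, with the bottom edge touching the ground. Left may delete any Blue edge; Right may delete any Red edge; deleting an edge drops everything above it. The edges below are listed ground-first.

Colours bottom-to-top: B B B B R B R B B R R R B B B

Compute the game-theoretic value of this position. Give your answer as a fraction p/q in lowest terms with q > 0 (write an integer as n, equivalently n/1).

Prefix values for B B B B R B R B B R R R B B B via {L|R} + simplicity:
val(B) = { 0 | · } gives 1
val(BB) = { 0, 1 | · } gives 2
val(BBB) = { 0, 1, 2 | · } gives 3
val(BBBB) = { 0, 1, 2, 3 | · } gives 4
val(BBBBR) = { 0, 1, 2, 3 | 4 } gives 7/2
val(BBBBRB) = { 0, 1, 2, 3, 7/2 | 4 } gives 15/4
val(BBBBRBR) = { 0, 1, 2, 3, 7/2 | 15/4, 4 } gives 29/8
val(BBBBRBRB) = { 0, 1, 2, 3, 7/2, 29/8 | 15/4, 4 } gives 59/16
val(BBBBRBRBB) = { 0, 1, 2, 3, 7/2, 29/8, 59/16 | 15/4, 4 } gives 119/32
val(BBBBRBRBBR) = { 0, 1, 2, 3, 7/2, 29/8, 59/16 | 119/32, 15/4, 4 } gives 237/64
val(BBBBRBRBBRR) = { 0, 1, 2, 3, 7/2, 29/8, 59/16 | 237/64, 119/32, 15/4, 4 } gives 473/128
val(BBBBRBRBBRRR) = { 0, 1, 2, 3, 7/2, 29/8, 59/16 | 473/128, 237/64, 119/32, 15/4, 4 } gives 945/256
val(BBBBRBRBBRRRB) = { 0, 1, 2, 3, 7/2, 29/8, 59/16, 945/256 | 473/128, 237/64, 119/32, 15/4, 4 } gives 1891/512
val(BBBBRBRBBRRRBB) = { 0, 1, 2, 3, 7/2, 29/8, 59/16, 945/256, 1891/512 | 473/128, 237/64, 119/32, 15/4, 4 } gives 3783/1024
val(BBBBRBRBBRRRBBB) = { 0, 1, 2, 3, 7/2, 29/8, 59/16, 945/256, 1891/512, 3783/1024 | 473/128, 237/64, 119/32, 15/4, 4 } gives 7567/2048

7567/2048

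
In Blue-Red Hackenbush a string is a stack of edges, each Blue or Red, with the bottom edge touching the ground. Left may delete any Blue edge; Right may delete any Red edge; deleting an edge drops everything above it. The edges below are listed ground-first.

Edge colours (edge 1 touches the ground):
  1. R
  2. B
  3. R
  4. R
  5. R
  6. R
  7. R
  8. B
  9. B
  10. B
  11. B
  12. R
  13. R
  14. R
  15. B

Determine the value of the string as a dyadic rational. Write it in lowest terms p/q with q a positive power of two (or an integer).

-15901/16384

Prefix values for R B R R R R R B B B B R R R B via {L|R} + simplicity:
edge 1 of 15 (R): { · | 0 } -> -1
edge 2 of 15 (B): { -1 | 0 } -> -1/2
edge 3 of 15 (R): { -1 | -1/2 0 } -> -3/4
edge 4 of 15 (R): { -1 | -3/4 -1/2 0 } -> -7/8
edge 5 of 15 (R): { -1 | -7/8 -3/4 -1/2 0 } -> -15/16
edge 6 of 15 (R): { -1 | -15/16 -7/8 -3/4 -1/2 0 } -> -31/32
edge 7 of 15 (R): { -1 | -31/32 -15/16 -7/8 -3/4 -1/2 0 } -> -63/64
edge 8 of 15 (B): { -1 -63/64 | -31/32 -15/16 -7/8 -3/4 -1/2 0 } -> -125/128
edge 9 of 15 (B): { -1 -63/64 -125/128 | -31/32 -15/16 -7/8 -3/4 -1/2 0 } -> -249/256
edge 10 of 15 (B): { -1 -63/64 -125/128 -249/256 | -31/32 -15/16 -7/8 -3/4 -1/2 0 } -> -497/512
edge 11 of 15 (B): { -1 -63/64 -125/128 -249/256 -497/512 | -31/32 -15/16 -7/8 -3/4 -1/2 0 } -> -993/1024
edge 12 of 15 (R): { -1 -63/64 -125/128 -249/256 -497/512 | -993/1024 -31/32 -15/16 -7/8 -3/4 -1/2 0 } -> -1987/2048
edge 13 of 15 (R): { -1 -63/64 -125/128 -249/256 -497/512 | -1987/2048 -993/1024 -31/32 -15/16 -7/8 -3/4 -1/2 0 } -> -3975/4096
edge 14 of 15 (R): { -1 -63/64 -125/128 -249/256 -497/512 | -3975/4096 -1987/2048 -993/1024 -31/32 -15/16 -7/8 -3/4 -1/2 0 } -> -7951/8192
edge 15 of 15 (B): { -1 -63/64 -125/128 -249/256 -497/512 -7951/8192 | -3975/4096 -1987/2048 -993/1024 -31/32 -15/16 -7/8 -3/4 -1/2 0 } -> -15901/16384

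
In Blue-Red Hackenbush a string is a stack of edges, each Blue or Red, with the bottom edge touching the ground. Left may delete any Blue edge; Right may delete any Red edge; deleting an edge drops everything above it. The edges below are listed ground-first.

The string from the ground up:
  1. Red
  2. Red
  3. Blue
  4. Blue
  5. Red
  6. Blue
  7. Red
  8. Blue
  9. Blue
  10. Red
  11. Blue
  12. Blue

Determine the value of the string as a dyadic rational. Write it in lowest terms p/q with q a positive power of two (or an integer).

-1353/1024

Prefix values for Red Red Blue Blue Red Blue Red Blue Blue Red Blue Blue via {L|R} + simplicity:
edge 1 of 12 (Red): { · | 0 } => -1
edge 2 of 12 (Red): { · | -1,0 } => -2
edge 3 of 12 (Blue): { -2 | -1,0 } => -3/2
edge 4 of 12 (Blue): { -2,-3/2 | -1,0 } => -5/4
edge 5 of 12 (Red): { -2,-3/2 | -5/4,-1,0 } => -11/8
edge 6 of 12 (Blue): { -2,-3/2,-11/8 | -5/4,-1,0 } => -21/16
edge 7 of 12 (Red): { -2,-3/2,-11/8 | -21/16,-5/4,-1,0 } => -43/32
edge 8 of 12 (Blue): { -2,-3/2,-11/8,-43/32 | -21/16,-5/4,-1,0 } => -85/64
edge 9 of 12 (Blue): { -2,-3/2,-11/8,-43/32,-85/64 | -21/16,-5/4,-1,0 } => -169/128
edge 10 of 12 (Red): { -2,-3/2,-11/8,-43/32,-85/64 | -169/128,-21/16,-5/4,-1,0 } => -339/256
edge 11 of 12 (Blue): { -2,-3/2,-11/8,-43/32,-85/64,-339/256 | -169/128,-21/16,-5/4,-1,0 } => -677/512
edge 12 of 12 (Blue): { -2,-3/2,-11/8,-43/32,-85/64,-339/256,-677/512 | -169/128,-21/16,-5/4,-1,0 } => -1353/1024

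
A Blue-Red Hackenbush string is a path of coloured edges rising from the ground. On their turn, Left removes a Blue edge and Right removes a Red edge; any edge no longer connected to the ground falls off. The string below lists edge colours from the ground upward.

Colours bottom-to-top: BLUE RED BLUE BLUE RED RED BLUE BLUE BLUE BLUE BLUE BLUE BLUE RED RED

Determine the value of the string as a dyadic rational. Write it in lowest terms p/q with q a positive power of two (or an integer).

Build value(s[:k]) for k = 1..15, string s = BLUE RED BLUE BLUE RED RED BLUE BLUE BLUE BLUE BLUE BLUE BLUE RED RED.
value_1 [B]  L=[0]  R=[none]  so 1
value_2 [BR]  L=[0]  R=[1]  so 1/2
value_3 [BRB]  L=[0; 1/2]  R=[1]  so 3/4
value_4 [BRBB]  L=[0; 1/2; 3/4]  R=[1]  so 7/8
value_5 [BRBBR]  L=[0; 1/2; 3/4]  R=[7/8; 1]  so 13/16
value_6 [BRBBRR]  L=[0; 1/2; 3/4]  R=[13/16; 7/8; 1]  so 25/32
value_7 [BRBBRRB]  L=[0; 1/2; 3/4; 25/32]  R=[13/16; 7/8; 1]  so 51/64
value_8 [BRBBRRBB]  L=[0; 1/2; 3/4; 25/32; 51/64]  R=[13/16; 7/8; 1]  so 103/128
value_9 [BRBBRRBBB]  L=[0; 1/2; 3/4; 25/32; 51/64; 103/128]  R=[13/16; 7/8; 1]  so 207/256
value_10 [BRBBRRBBBB]  L=[0; 1/2; 3/4; 25/32; 51/64; 103/128; 207/256]  R=[13/16; 7/8; 1]  so 415/512
value_11 [BRBBRRBBBBB]  L=[0; 1/2; 3/4; 25/32; 51/64; 103/128; 207/256; 415/512]  R=[13/16; 7/8; 1]  so 831/1024
value_12 [BRBBRRBBBBBB]  L=[0; 1/2; 3/4; 25/32; 51/64; 103/128; 207/256; 415/512; 831/1024]  R=[13/16; 7/8; 1]  so 1663/2048
value_13 [BRBBRRBBBBBBB]  L=[0; 1/2; 3/4; 25/32; 51/64; 103/128; 207/256; 415/512; 831/1024; 1663/2048]  R=[13/16; 7/8; 1]  so 3327/4096
value_14 [BRBBRRBBBBBBBR]  L=[0; 1/2; 3/4; 25/32; 51/64; 103/128; 207/256; 415/512; 831/1024; 1663/2048]  R=[3327/4096; 13/16; 7/8; 1]  so 6653/8192
value_15 [BRBBRRBBBBBBBRR]  L=[0; 1/2; 3/4; 25/32; 51/64; 103/128; 207/256; 415/512; 831/1024; 1663/2048]  R=[6653/8192; 3327/4096; 13/16; 7/8; 1]  so 13305/16384

13305/16384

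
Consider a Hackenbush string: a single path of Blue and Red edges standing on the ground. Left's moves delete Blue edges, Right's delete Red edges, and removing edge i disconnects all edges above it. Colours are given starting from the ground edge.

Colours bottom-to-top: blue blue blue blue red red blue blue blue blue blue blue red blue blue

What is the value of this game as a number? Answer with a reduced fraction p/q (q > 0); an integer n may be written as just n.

step 1: add blue to get b; options L={ 0 } R={  } so 1
step 2: add blue to get bb; options L={ 0; 1 } R={  } so 2
step 3: add blue to get bbb; options L={ 0; 1; 2 } R={  } so 3
step 4: add blue to get bbbb; options L={ 0; 1; 2; 3 } R={  } so 4
step 5: add red to get bbbbr; options L={ 0; 1; 2; 3 } R={ 4 } so 7/2
step 6: add red to get bbbbrr; options L={ 0; 1; 2; 3 } R={ 7/2; 4 } so 13/4
step 7: add blue to get bbbbrrb; options L={ 0; 1; 2; 3; 13/4 } R={ 7/2; 4 } so 27/8
step 8: add blue to get bbbbrrbb; options L={ 0; 1; 2; 3; 13/4; 27/8 } R={ 7/2; 4 } so 55/16
step 9: add blue to get bbbbrrbbb; options L={ 0; 1; 2; 3; 13/4; 27/8; 55/16 } R={ 7/2; 4 } so 111/32
step 10: add blue to get bbbbrrbbbb; options L={ 0; 1; 2; 3; 13/4; 27/8; 55/16; 111/32 } R={ 7/2; 4 } so 223/64
step 11: add blue to get bbbbrrbbbbb; options L={ 0; 1; 2; 3; 13/4; 27/8; 55/16; 111/32; 223/64 } R={ 7/2; 4 } so 447/128
step 12: add blue to get bbbbrrbbbbbb; options L={ 0; 1; 2; 3; 13/4; 27/8; 55/16; 111/32; 223/64; 447/128 } R={ 7/2; 4 } so 895/256
step 13: add red to get bbbbrrbbbbbbr; options L={ 0; 1; 2; 3; 13/4; 27/8; 55/16; 111/32; 223/64; 447/128 } R={ 895/256; 7/2; 4 } so 1789/512
step 14: add blue to get bbbbrrbbbbbbrb; options L={ 0; 1; 2; 3; 13/4; 27/8; 55/16; 111/32; 223/64; 447/128; 1789/512 } R={ 895/256; 7/2; 4 } so 3579/1024
step 15: add blue to get bbbbrrbbbbbbrbb; options L={ 0; 1; 2; 3; 13/4; 27/8; 55/16; 111/32; 223/64; 447/128; 1789/512; 3579/1024 } R={ 895/256; 7/2; 4 } so 7159/2048

7159/2048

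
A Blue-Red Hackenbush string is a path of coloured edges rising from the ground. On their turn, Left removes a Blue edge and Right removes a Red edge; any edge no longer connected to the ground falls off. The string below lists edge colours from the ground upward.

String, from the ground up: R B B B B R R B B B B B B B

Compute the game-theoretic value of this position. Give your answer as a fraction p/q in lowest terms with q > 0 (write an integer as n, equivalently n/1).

-769/8192

Build g(s[:k]) for k = 1..14, string s = R B B B B R R B B B B B B B.
step 1: add R to get R; options L={ ∅ } R={ 0 } ⇒ -1
step 2: add B to get RB; options L={ -1 } R={ 0 } ⇒ -1/2
step 3: add B to get RBB; options L={ -1; -1/2 } R={ 0 } ⇒ -1/4
step 4: add B to get RBBB; options L={ -1; -1/2; -1/4 } R={ 0 } ⇒ -1/8
step 5: add B to get RBBBB; options L={ -1; -1/2; -1/4; -1/8 } R={ 0 } ⇒ -1/16
step 6: add R to get RBBBBR; options L={ -1; -1/2; -1/4; -1/8 } R={ -1/16; 0 } ⇒ -3/32
step 7: add R to get RBBBBRR; options L={ -1; -1/2; -1/4; -1/8 } R={ -3/32; -1/16; 0 } ⇒ -7/64
step 8: add B to get RBBBBRRB; options L={ -1; -1/2; -1/4; -1/8; -7/64 } R={ -3/32; -1/16; 0 } ⇒ -13/128
step 9: add B to get RBBBBRRBB; options L={ -1; -1/2; -1/4; -1/8; -7/64; -13/128 } R={ -3/32; -1/16; 0 } ⇒ -25/256
step 10: add B to get RBBBBRRBBB; options L={ -1; -1/2; -1/4; -1/8; -7/64; -13/128; -25/256 } R={ -3/32; -1/16; 0 } ⇒ -49/512
step 11: add B to get RBBBBRRBBBB; options L={ -1; -1/2; -1/4; -1/8; -7/64; -13/128; -25/256; -49/512 } R={ -3/32; -1/16; 0 } ⇒ -97/1024
step 12: add B to get RBBBBRRBBBBB; options L={ -1; -1/2; -1/4; -1/8; -7/64; -13/128; -25/256; -49/512; -97/1024 } R={ -3/32; -1/16; 0 } ⇒ -193/2048
step 13: add B to get RBBBBRRBBBBBB; options L={ -1; -1/2; -1/4; -1/8; -7/64; -13/128; -25/256; -49/512; -97/1024; -193/2048 } R={ -3/32; -1/16; 0 } ⇒ -385/4096
step 14: add B to get RBBBBRRBBBBBBB; options L={ -1; -1/2; -1/4; -1/8; -7/64; -13/128; -25/256; -49/512; -97/1024; -193/2048; -385/4096 } R={ -3/32; -1/16; 0 } ⇒ -769/8192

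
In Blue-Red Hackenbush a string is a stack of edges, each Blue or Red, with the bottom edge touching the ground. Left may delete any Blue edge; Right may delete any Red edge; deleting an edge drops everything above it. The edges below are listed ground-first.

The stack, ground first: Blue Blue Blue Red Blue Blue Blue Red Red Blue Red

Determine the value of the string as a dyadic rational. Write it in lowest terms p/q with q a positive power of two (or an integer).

value_1 [B]  L=[0]  R=[none]  gives 1
value_2 [BB]  L=[0 1]  R=[none]  gives 2
value_3 [BBB]  L=[0 1 2]  R=[none]  gives 3
value_4 [BBBR]  L=[0 1 2]  R=[3]  gives 5/2
value_5 [BBBRB]  L=[0 1 2 5/2]  R=[3]  gives 11/4
value_6 [BBBRBB]  L=[0 1 2 5/2 11/4]  R=[3]  gives 23/8
value_7 [BBBRBBB]  L=[0 1 2 5/2 11/4 23/8]  R=[3]  gives 47/16
value_8 [BBBRBBBR]  L=[0 1 2 5/2 11/4 23/8]  R=[47/16 3]  gives 93/32
value_9 [BBBRBBBRR]  L=[0 1 2 5/2 11/4 23/8]  R=[93/32 47/16 3]  gives 185/64
value_10 [BBBRBBBRRB]  L=[0 1 2 5/2 11/4 23/8 185/64]  R=[93/32 47/16 3]  gives 371/128
value_11 [BBBRBBBRRBR]  L=[0 1 2 5/2 11/4 23/8 185/64]  R=[371/128 93/32 47/16 3]  gives 741/256

741/256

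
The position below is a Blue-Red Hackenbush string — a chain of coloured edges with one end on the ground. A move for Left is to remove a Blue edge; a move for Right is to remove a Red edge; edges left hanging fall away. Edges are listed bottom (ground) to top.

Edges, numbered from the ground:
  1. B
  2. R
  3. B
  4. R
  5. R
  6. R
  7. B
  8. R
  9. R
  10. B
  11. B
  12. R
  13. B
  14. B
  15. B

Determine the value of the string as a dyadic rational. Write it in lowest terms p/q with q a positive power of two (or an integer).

edge 1 of 15 (B): { 0 | · } — 1
edge 2 of 15 (R): { 0 | 1 } — 1/2
edge 3 of 15 (B): { 0, 1/2 | 1 } — 3/4
edge 4 of 15 (R): { 0, 1/2 | 3/4, 1 } — 5/8
edge 5 of 15 (R): { 0, 1/2 | 5/8, 3/4, 1 } — 9/16
edge 6 of 15 (R): { 0, 1/2 | 9/16, 5/8, 3/4, 1 } — 17/32
edge 7 of 15 (B): { 0, 1/2, 17/32 | 9/16, 5/8, 3/4, 1 } — 35/64
edge 8 of 15 (R): { 0, 1/2, 17/32 | 35/64, 9/16, 5/8, 3/4, 1 } — 69/128
edge 9 of 15 (R): { 0, 1/2, 17/32 | 69/128, 35/64, 9/16, 5/8, 3/4, 1 } — 137/256
edge 10 of 15 (B): { 0, 1/2, 17/32, 137/256 | 69/128, 35/64, 9/16, 5/8, 3/4, 1 } — 275/512
edge 11 of 15 (B): { 0, 1/2, 17/32, 137/256, 275/512 | 69/128, 35/64, 9/16, 5/8, 3/4, 1 } — 551/1024
edge 12 of 15 (R): { 0, 1/2, 17/32, 137/256, 275/512 | 551/1024, 69/128, 35/64, 9/16, 5/8, 3/4, 1 } — 1101/2048
edge 13 of 15 (B): { 0, 1/2, 17/32, 137/256, 275/512, 1101/2048 | 551/1024, 69/128, 35/64, 9/16, 5/8, 3/4, 1 } — 2203/4096
edge 14 of 15 (B): { 0, 1/2, 17/32, 137/256, 275/512, 1101/2048, 2203/4096 | 551/1024, 69/128, 35/64, 9/16, 5/8, 3/4, 1 } — 4407/8192
edge 15 of 15 (B): { 0, 1/2, 17/32, 137/256, 275/512, 1101/2048, 2203/4096, 4407/8192 | 551/1024, 69/128, 35/64, 9/16, 5/8, 3/4, 1 } — 8815/16384

8815/16384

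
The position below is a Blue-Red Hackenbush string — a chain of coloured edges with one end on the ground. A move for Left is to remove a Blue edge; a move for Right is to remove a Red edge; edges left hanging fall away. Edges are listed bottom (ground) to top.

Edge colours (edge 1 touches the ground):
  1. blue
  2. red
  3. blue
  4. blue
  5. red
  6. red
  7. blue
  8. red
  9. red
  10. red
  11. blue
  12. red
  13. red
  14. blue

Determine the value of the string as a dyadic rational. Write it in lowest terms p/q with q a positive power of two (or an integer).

6419/8192

Prefix values for blue red blue blue red red blue red red red blue red red blue via {L|R} + simplicity:
b: Left { 0 }, Right { — } => simplest 1
br: Left { 0 }, Right { 1 } => simplest 1/2
brb: Left { 0; 1/2 }, Right { 1 } => simplest 3/4
brbb: Left { 0; 1/2; 3/4 }, Right { 1 } => simplest 7/8
brbbr: Left { 0; 1/2; 3/4 }, Right { 7/8; 1 } => simplest 13/16
brbbrr: Left { 0; 1/2; 3/4 }, Right { 13/16; 7/8; 1 } => simplest 25/32
brbbrrb: Left { 0; 1/2; 3/4; 25/32 }, Right { 13/16; 7/8; 1 } => simplest 51/64
brbbrrbr: Left { 0; 1/2; 3/4; 25/32 }, Right { 51/64; 13/16; 7/8; 1 } => simplest 101/128
brbbrrbrr: Left { 0; 1/2; 3/4; 25/32 }, Right { 101/128; 51/64; 13/16; 7/8; 1 } => simplest 201/256
brbbrrbrrr: Left { 0; 1/2; 3/4; 25/32 }, Right { 201/256; 101/128; 51/64; 13/16; 7/8; 1 } => simplest 401/512
brbbrrbrrrb: Left { 0; 1/2; 3/4; 25/32; 401/512 }, Right { 201/256; 101/128; 51/64; 13/16; 7/8; 1 } => simplest 803/1024
brbbrrbrrrbr: Left { 0; 1/2; 3/4; 25/32; 401/512 }, Right { 803/1024; 201/256; 101/128; 51/64; 13/16; 7/8; 1 } => simplest 1605/2048
brbbrrbrrrbrr: Left { 0; 1/2; 3/4; 25/32; 401/512 }, Right { 1605/2048; 803/1024; 201/256; 101/128; 51/64; 13/16; 7/8; 1 } => simplest 3209/4096
brbbrrbrrrbrrb: Left { 0; 1/2; 3/4; 25/32; 401/512; 3209/4096 }, Right { 1605/2048; 803/1024; 201/256; 101/128; 51/64; 13/16; 7/8; 1 } => simplest 6419/8192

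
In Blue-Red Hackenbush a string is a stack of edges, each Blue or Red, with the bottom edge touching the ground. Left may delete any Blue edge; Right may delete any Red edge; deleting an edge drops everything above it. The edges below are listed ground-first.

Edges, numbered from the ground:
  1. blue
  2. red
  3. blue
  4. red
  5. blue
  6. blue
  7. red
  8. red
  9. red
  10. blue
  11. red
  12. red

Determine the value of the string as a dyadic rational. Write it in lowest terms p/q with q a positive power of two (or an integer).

Prefix values for blue red blue red blue blue red red red blue red red via {L|R} + simplicity:
val_1 [b]  L=[0]  R=[∅]  -> 1
val_2 [br]  L=[0]  R=[1]  -> 1/2
val_3 [brb]  L=[0,1/2]  R=[1]  -> 3/4
val_4 [brbr]  L=[0,1/2]  R=[3/4,1]  -> 5/8
val_5 [brbrb]  L=[0,1/2,5/8]  R=[3/4,1]  -> 11/16
val_6 [brbrbb]  L=[0,1/2,5/8,11/16]  R=[3/4,1]  -> 23/32
val_7 [brbrbbr]  L=[0,1/2,5/8,11/16]  R=[23/32,3/4,1]  -> 45/64
val_8 [brbrbbrr]  L=[0,1/2,5/8,11/16]  R=[45/64,23/32,3/4,1]  -> 89/128
val_9 [brbrbbrrr]  L=[0,1/2,5/8,11/16]  R=[89/128,45/64,23/32,3/4,1]  -> 177/256
val_10 [brbrbbrrrb]  L=[0,1/2,5/8,11/16,177/256]  R=[89/128,45/64,23/32,3/4,1]  -> 355/512
val_11 [brbrbbrrrbr]  L=[0,1/2,5/8,11/16,177/256]  R=[355/512,89/128,45/64,23/32,3/4,1]  -> 709/1024
val_12 [brbrbbrrrbrr]  L=[0,1/2,5/8,11/16,177/256]  R=[709/1024,355/512,89/128,45/64,23/32,3/4,1]  -> 1417/2048

1417/2048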